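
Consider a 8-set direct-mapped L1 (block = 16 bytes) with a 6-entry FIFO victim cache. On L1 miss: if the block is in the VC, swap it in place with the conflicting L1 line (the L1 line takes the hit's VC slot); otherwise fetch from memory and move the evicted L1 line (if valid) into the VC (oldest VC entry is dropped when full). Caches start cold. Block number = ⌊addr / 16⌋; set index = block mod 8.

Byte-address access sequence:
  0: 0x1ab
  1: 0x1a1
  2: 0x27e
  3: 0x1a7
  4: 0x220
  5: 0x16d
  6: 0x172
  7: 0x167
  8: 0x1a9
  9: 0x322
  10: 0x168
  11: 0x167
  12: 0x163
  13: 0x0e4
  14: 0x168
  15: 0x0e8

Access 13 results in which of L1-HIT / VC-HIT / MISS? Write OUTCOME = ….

OUTCOME = MISS

#0 0x1ab→b26/s2 MISS; vc=[]
#1 0x1a1→b26/s2 L1-HIT; vc=[]
#2 0x27e→b39/s7 MISS; vc=[]
#3 0x1a7→b26/s2 L1-HIT; vc=[]
#4 0x220→b34/s2 MISS; vc=[26]
#5 0x16d→b22/s6 MISS; vc=[26]
#6 0x172→b23/s7 MISS; vc=[26,39]
#7 0x167→b22/s6 L1-HIT; vc=[26,39]
#8 0x1a9→b26/s2 VC-HIT; vc=[34,39]
#9 0x322→b50/s2 MISS; vc=[34,39,26]
#10 0x168→b22/s6 L1-HIT; vc=[34,39,26]
#11 0x167→b22/s6 L1-HIT; vc=[34,39,26]
#12 0x163→b22/s6 L1-HIT; vc=[34,39,26]
#13 0xe4→b14/s6 MISS; vc=[34,39,26,22]
#14 0x168→b22/s6 VC-HIT; vc=[34,39,26,14]
#15 0xe8→b14/s6 VC-HIT; vc=[34,39,26,22]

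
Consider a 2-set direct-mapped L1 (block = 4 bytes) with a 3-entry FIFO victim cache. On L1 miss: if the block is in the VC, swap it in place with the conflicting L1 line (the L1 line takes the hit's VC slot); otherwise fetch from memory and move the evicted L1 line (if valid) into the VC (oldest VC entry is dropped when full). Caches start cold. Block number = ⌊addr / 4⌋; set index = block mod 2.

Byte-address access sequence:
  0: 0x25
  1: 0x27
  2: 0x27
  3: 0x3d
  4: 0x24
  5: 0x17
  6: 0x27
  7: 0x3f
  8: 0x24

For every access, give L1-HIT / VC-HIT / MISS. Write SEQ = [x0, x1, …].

0: 0x25 (blk 9, set 1) → MISS  vc=[]
1: 0x27 (blk 9, set 1) → L1-HIT  vc=[]
2: 0x27 (blk 9, set 1) → L1-HIT  vc=[]
3: 0x3d (blk 15, set 1) → MISS  vc=[9]
4: 0x24 (blk 9, set 1) → VC-HIT  vc=[15]
5: 0x17 (blk 5, set 1) → MISS  vc=[15, 9]
6: 0x27 (blk 9, set 1) → VC-HIT  vc=[15, 5]
7: 0x3f (blk 15, set 1) → VC-HIT  vc=[9, 5]
8: 0x24 (blk 9, set 1) → VC-HIT  vc=[15, 5]

SEQ = [MISS, L1-HIT, L1-HIT, MISS, VC-HIT, MISS, VC-HIT, VC-HIT, VC-HIT]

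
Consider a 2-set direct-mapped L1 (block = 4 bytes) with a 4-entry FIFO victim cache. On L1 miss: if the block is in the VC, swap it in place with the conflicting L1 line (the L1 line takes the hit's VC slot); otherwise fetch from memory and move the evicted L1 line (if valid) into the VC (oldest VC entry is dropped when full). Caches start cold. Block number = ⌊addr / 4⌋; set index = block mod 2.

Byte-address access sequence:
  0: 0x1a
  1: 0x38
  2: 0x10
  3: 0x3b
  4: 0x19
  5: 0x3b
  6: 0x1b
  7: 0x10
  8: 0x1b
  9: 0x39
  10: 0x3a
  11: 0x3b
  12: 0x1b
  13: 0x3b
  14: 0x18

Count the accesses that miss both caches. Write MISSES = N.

MISSES = 3

0: 0x1a (blk 6, set 0) → MISS  vc=[]
1: 0x38 (blk 14, set 0) → MISS  vc=[6]
2: 0x10 (blk 4, set 0) → MISS  vc=[6, 14]
3: 0x3b (blk 14, set 0) → VC-HIT  vc=[6, 4]
4: 0x19 (blk 6, set 0) → VC-HIT  vc=[14, 4]
5: 0x3b (blk 14, set 0) → VC-HIT  vc=[6, 4]
6: 0x1b (blk 6, set 0) → VC-HIT  vc=[14, 4]
7: 0x10 (blk 4, set 0) → VC-HIT  vc=[14, 6]
8: 0x1b (blk 6, set 0) → VC-HIT  vc=[14, 4]
9: 0x39 (blk 14, set 0) → VC-HIT  vc=[6, 4]
10: 0x3a (blk 14, set 0) → L1-HIT  vc=[6, 4]
11: 0x3b (blk 14, set 0) → L1-HIT  vc=[6, 4]
12: 0x1b (blk 6, set 0) → VC-HIT  vc=[14, 4]
13: 0x3b (blk 14, set 0) → VC-HIT  vc=[6, 4]
14: 0x18 (blk 6, set 0) → VC-HIT  vc=[14, 4]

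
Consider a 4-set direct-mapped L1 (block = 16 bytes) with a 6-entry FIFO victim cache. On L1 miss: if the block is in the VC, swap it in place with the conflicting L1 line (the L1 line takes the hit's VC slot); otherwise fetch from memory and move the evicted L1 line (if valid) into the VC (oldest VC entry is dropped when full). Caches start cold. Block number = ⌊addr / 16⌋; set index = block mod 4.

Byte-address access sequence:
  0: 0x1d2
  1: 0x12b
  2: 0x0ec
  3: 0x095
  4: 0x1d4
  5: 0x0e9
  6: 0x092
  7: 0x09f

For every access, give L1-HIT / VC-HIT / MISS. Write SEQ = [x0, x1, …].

  [0] addr=0x1d2 blk=29 s=1: MISS | VC []
  [1] addr=0x12b blk=18 s=2: MISS | VC []
  [2] addr=0xec blk=14 s=2: MISS | VC [18]
  [3] addr=0x95 blk=9 s=1: MISS | VC [18, 29]
  [4] addr=0x1d4 blk=29 s=1: VC-HIT | VC [18, 9]
  [5] addr=0xe9 blk=14 s=2: L1-HIT | VC [18, 9]
  [6] addr=0x92 blk=9 s=1: VC-HIT | VC [18, 29]
  [7] addr=0x9f blk=9 s=1: L1-HIT | VC [18, 29]

SEQ = [MISS, MISS, MISS, MISS, VC-HIT, L1-HIT, VC-HIT, L1-HIT]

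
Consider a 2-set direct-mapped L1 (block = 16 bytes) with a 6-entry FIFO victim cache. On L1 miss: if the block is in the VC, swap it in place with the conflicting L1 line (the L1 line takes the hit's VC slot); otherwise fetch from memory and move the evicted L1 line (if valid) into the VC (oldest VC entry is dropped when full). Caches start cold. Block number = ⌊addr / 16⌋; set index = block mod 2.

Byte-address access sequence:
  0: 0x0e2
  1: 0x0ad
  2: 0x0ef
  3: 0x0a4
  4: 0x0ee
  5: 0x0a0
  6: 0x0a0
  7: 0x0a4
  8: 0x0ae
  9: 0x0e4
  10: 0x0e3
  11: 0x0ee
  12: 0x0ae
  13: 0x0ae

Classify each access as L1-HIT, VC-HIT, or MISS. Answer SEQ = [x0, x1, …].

#0 0xe2→b14/s0 MISS; vc=[]
#1 0xad→b10/s0 MISS; vc=[14]
#2 0xef→b14/s0 VC-HIT; vc=[10]
#3 0xa4→b10/s0 VC-HIT; vc=[14]
#4 0xee→b14/s0 VC-HIT; vc=[10]
#5 0xa0→b10/s0 VC-HIT; vc=[14]
#6 0xa0→b10/s0 L1-HIT; vc=[14]
#7 0xa4→b10/s0 L1-HIT; vc=[14]
#8 0xae→b10/s0 L1-HIT; vc=[14]
#9 0xe4→b14/s0 VC-HIT; vc=[10]
#10 0xe3→b14/s0 L1-HIT; vc=[10]
#11 0xee→b14/s0 L1-HIT; vc=[10]
#12 0xae→b10/s0 VC-HIT; vc=[14]
#13 0xae→b10/s0 L1-HIT; vc=[14]

SEQ = [MISS, MISS, VC-HIT, VC-HIT, VC-HIT, VC-HIT, L1-HIT, L1-HIT, L1-HIT, VC-HIT, L1-HIT, L1-HIT, VC-HIT, L1-HIT]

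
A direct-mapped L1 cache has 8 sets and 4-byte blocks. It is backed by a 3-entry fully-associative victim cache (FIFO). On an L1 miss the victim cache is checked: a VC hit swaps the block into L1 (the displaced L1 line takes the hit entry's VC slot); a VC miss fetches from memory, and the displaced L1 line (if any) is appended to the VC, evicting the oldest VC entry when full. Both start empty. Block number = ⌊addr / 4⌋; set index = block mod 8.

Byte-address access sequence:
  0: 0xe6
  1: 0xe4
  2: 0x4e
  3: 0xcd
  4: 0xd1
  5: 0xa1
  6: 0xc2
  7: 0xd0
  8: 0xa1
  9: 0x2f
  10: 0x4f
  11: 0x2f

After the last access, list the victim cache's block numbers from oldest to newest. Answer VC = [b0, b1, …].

0: 0xe6 (blk 57, set 1) → MISS  vc=[]
1: 0xe4 (blk 57, set 1) → L1-HIT  vc=[]
2: 0x4e (blk 19, set 3) → MISS  vc=[]
3: 0xcd (blk 51, set 3) → MISS  vc=[19]
4: 0xd1 (blk 52, set 4) → MISS  vc=[19]
5: 0xa1 (blk 40, set 0) → MISS  vc=[19]
6: 0xc2 (blk 48, set 0) → MISS  vc=[19, 40]
7: 0xd0 (blk 52, set 4) → L1-HIT  vc=[19, 40]
8: 0xa1 (blk 40, set 0) → VC-HIT  vc=[19, 48]
9: 0x2f (blk 11, set 3) → MISS  vc=[19, 48, 51]
10: 0x4f (blk 19, set 3) → VC-HIT  vc=[11, 48, 51]
11: 0x2f (blk 11, set 3) → VC-HIT  vc=[19, 48, 51]

VC = [19, 48, 51]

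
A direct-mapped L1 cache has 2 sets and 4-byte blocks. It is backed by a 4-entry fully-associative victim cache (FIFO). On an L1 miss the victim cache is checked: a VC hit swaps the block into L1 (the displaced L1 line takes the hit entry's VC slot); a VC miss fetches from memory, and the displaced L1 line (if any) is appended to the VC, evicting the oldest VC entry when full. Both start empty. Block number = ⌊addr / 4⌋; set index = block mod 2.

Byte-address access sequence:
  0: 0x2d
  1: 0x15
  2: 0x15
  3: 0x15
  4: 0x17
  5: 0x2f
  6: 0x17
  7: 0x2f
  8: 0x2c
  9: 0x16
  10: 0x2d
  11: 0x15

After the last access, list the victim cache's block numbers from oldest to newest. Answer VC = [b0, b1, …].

VC = [11]

  [0] addr=0x2d blk=11 s=1: MISS | VC []
  [1] addr=0x15 blk=5 s=1: MISS | VC [11]
  [2] addr=0x15 blk=5 s=1: L1-HIT | VC [11]
  [3] addr=0x15 blk=5 s=1: L1-HIT | VC [11]
  [4] addr=0x17 blk=5 s=1: L1-HIT | VC [11]
  [5] addr=0x2f blk=11 s=1: VC-HIT | VC [5]
  [6] addr=0x17 blk=5 s=1: VC-HIT | VC [11]
  [7] addr=0x2f blk=11 s=1: VC-HIT | VC [5]
  [8] addr=0x2c blk=11 s=1: L1-HIT | VC [5]
  [9] addr=0x16 blk=5 s=1: VC-HIT | VC [11]
  [10] addr=0x2d blk=11 s=1: VC-HIT | VC [5]
  [11] addr=0x15 blk=5 s=1: VC-HIT | VC [11]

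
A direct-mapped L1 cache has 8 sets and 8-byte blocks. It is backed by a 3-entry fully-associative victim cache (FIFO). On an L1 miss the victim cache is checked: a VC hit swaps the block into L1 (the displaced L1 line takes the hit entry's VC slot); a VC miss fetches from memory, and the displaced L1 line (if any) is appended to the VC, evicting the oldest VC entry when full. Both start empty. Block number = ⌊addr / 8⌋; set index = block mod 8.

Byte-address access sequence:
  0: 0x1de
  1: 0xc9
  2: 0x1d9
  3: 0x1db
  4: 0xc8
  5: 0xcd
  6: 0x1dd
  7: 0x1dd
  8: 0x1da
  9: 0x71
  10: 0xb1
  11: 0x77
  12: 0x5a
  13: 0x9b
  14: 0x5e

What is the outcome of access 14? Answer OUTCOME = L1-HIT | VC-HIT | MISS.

OUTCOME = VC-HIT

  [0] addr=0x1de blk=59 s=3: MISS | VC []
  [1] addr=0xc9 blk=25 s=1: MISS | VC []
  [2] addr=0x1d9 blk=59 s=3: L1-HIT | VC []
  [3] addr=0x1db blk=59 s=3: L1-HIT | VC []
  [4] addr=0xc8 blk=25 s=1: L1-HIT | VC []
  [5] addr=0xcd blk=25 s=1: L1-HIT | VC []
  [6] addr=0x1dd blk=59 s=3: L1-HIT | VC []
  [7] addr=0x1dd blk=59 s=3: L1-HIT | VC []
  [8] addr=0x1da blk=59 s=3: L1-HIT | VC []
  [9] addr=0x71 blk=14 s=6: MISS | VC []
  [10] addr=0xb1 blk=22 s=6: MISS | VC [14]
  [11] addr=0x77 blk=14 s=6: VC-HIT | VC [22]
  [12] addr=0x5a blk=11 s=3: MISS | VC [22, 59]
  [13] addr=0x9b blk=19 s=3: MISS | VC [22, 59, 11]
  [14] addr=0x5e blk=11 s=3: VC-HIT | VC [22, 59, 19]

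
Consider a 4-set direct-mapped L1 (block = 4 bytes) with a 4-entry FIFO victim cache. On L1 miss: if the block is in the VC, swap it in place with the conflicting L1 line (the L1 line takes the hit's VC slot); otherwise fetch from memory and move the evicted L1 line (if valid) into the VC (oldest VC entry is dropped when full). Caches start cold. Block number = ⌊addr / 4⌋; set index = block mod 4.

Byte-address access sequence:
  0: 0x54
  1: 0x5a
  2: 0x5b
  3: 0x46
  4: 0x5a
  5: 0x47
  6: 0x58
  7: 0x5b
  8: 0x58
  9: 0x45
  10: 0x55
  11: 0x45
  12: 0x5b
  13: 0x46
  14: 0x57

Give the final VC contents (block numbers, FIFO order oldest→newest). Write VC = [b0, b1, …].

  [0] addr=0x54 blk=21 s=1: MISS | VC []
  [1] addr=0x5a blk=22 s=2: MISS | VC []
  [2] addr=0x5b blk=22 s=2: L1-HIT | VC []
  [3] addr=0x46 blk=17 s=1: MISS | VC [21]
  [4] addr=0x5a blk=22 s=2: L1-HIT | VC [21]
  [5] addr=0x47 blk=17 s=1: L1-HIT | VC [21]
  [6] addr=0x58 blk=22 s=2: L1-HIT | VC [21]
  [7] addr=0x5b blk=22 s=2: L1-HIT | VC [21]
  [8] addr=0x58 blk=22 s=2: L1-HIT | VC [21]
  [9] addr=0x45 blk=17 s=1: L1-HIT | VC [21]
  [10] addr=0x55 blk=21 s=1: VC-HIT | VC [17]
  [11] addr=0x45 blk=17 s=1: VC-HIT | VC [21]
  [12] addr=0x5b blk=22 s=2: L1-HIT | VC [21]
  [13] addr=0x46 blk=17 s=1: L1-HIT | VC [21]
  [14] addr=0x57 blk=21 s=1: VC-HIT | VC [17]

VC = [17]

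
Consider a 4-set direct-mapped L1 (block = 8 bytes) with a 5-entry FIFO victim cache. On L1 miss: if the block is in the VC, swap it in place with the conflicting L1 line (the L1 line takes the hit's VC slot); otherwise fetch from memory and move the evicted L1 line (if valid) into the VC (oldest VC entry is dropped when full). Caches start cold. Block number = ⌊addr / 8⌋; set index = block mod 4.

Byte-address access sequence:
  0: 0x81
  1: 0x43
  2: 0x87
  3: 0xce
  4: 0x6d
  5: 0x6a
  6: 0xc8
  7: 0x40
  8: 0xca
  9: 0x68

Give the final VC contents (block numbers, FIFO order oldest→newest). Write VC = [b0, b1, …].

  [0] addr=0x81 blk=16 s=0: MISS | VC []
  [1] addr=0x43 blk=8 s=0: MISS | VC [16]
  [2] addr=0x87 blk=16 s=0: VC-HIT | VC [8]
  [3] addr=0xce blk=25 s=1: MISS | VC [8]
  [4] addr=0x6d blk=13 s=1: MISS | VC [8, 25]
  [5] addr=0x6a blk=13 s=1: L1-HIT | VC [8, 25]
  [6] addr=0xc8 blk=25 s=1: VC-HIT | VC [8, 13]
  [7] addr=0x40 blk=8 s=0: VC-HIT | VC [16, 13]
  [8] addr=0xca blk=25 s=1: L1-HIT | VC [16, 13]
  [9] addr=0x68 blk=13 s=1: VC-HIT | VC [16, 25]

VC = [16, 25]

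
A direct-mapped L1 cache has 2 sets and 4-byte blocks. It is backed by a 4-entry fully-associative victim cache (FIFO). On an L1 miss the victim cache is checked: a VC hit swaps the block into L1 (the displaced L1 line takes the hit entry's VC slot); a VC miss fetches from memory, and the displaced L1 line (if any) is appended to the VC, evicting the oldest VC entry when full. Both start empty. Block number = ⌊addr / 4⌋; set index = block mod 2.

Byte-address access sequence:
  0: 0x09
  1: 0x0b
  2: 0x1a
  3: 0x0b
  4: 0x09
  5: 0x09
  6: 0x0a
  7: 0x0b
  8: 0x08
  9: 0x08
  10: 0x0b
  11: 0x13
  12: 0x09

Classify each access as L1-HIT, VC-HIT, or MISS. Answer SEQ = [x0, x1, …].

#0 0x9→b2/s0 MISS; vc=[]
#1 0xb→b2/s0 L1-HIT; vc=[]
#2 0x1a→b6/s0 MISS; vc=[2]
#3 0xb→b2/s0 VC-HIT; vc=[6]
#4 0x9→b2/s0 L1-HIT; vc=[6]
#5 0x9→b2/s0 L1-HIT; vc=[6]
#6 0xa→b2/s0 L1-HIT; vc=[6]
#7 0xb→b2/s0 L1-HIT; vc=[6]
#8 0x8→b2/s0 L1-HIT; vc=[6]
#9 0x8→b2/s0 L1-HIT; vc=[6]
#10 0xb→b2/s0 L1-HIT; vc=[6]
#11 0x13→b4/s0 MISS; vc=[6,2]
#12 0x9→b2/s0 VC-HIT; vc=[6,4]

SEQ = [MISS, L1-HIT, MISS, VC-HIT, L1-HIT, L1-HIT, L1-HIT, L1-HIT, L1-HIT, L1-HIT, L1-HIT, MISS, VC-HIT]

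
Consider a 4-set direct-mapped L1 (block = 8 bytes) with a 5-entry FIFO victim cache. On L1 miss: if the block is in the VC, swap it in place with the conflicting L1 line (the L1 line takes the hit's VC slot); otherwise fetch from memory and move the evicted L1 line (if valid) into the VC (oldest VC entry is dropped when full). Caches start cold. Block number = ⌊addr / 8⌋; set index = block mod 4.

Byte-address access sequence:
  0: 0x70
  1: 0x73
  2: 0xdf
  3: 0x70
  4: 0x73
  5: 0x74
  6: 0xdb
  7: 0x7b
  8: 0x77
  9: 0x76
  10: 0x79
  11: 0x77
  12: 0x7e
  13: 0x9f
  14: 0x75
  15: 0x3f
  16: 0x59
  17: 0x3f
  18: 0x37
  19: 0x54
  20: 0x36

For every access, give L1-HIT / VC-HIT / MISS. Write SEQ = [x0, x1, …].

0: 0x70 (blk 14, set 2) → MISS  vc=[]
1: 0x73 (blk 14, set 2) → L1-HIT  vc=[]
2: 0xdf (blk 27, set 3) → MISS  vc=[]
3: 0x70 (blk 14, set 2) → L1-HIT  vc=[]
4: 0x73 (blk 14, set 2) → L1-HIT  vc=[]
5: 0x74 (blk 14, set 2) → L1-HIT  vc=[]
6: 0xdb (blk 27, set 3) → L1-HIT  vc=[]
7: 0x7b (blk 15, set 3) → MISS  vc=[27]
8: 0x77 (blk 14, set 2) → L1-HIT  vc=[27]
9: 0x76 (blk 14, set 2) → L1-HIT  vc=[27]
10: 0x79 (blk 15, set 3) → L1-HIT  vc=[27]
11: 0x77 (blk 14, set 2) → L1-HIT  vc=[27]
12: 0x7e (blk 15, set 3) → L1-HIT  vc=[27]
13: 0x9f (blk 19, set 3) → MISS  vc=[27, 15]
14: 0x75 (blk 14, set 2) → L1-HIT  vc=[27, 15]
15: 0x3f (blk 7, set 3) → MISS  vc=[27, 15, 19]
16: 0x59 (blk 11, set 3) → MISS  vc=[27, 15, 19, 7]
17: 0x3f (blk 7, set 3) → VC-HIT  vc=[27, 15, 19, 11]
18: 0x37 (blk 6, set 2) → MISS  vc=[27, 15, 19, 11, 14]
19: 0x54 (blk 10, set 2) → MISS  vc=[15, 19, 11, 14, 6]
20: 0x36 (blk 6, set 2) → VC-HIT  vc=[15, 19, 11, 14, 10]

SEQ = [MISS, L1-HIT, MISS, L1-HIT, L1-HIT, L1-HIT, L1-HIT, MISS, L1-HIT, L1-HIT, L1-HIT, L1-HIT, L1-HIT, MISS, L1-HIT, MISS, MISS, VC-HIT, MISS, MISS, VC-HIT]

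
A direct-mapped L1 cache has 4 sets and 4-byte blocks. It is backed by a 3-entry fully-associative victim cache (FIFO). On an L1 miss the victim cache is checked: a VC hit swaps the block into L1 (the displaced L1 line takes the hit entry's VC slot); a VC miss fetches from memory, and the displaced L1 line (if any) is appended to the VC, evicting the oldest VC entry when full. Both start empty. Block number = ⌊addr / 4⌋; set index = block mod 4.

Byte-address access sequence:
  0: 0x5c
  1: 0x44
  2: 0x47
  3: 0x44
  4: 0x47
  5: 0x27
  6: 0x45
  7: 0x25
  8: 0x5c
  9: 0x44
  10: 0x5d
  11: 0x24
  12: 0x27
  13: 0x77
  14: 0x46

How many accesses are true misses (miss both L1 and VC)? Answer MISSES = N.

MISSES = 4

0: 0x5c (blk 23, set 3) → MISS  vc=[]
1: 0x44 (blk 17, set 1) → MISS  vc=[]
2: 0x47 (blk 17, set 1) → L1-HIT  vc=[]
3: 0x44 (blk 17, set 1) → L1-HIT  vc=[]
4: 0x47 (blk 17, set 1) → L1-HIT  vc=[]
5: 0x27 (blk 9, set 1) → MISS  vc=[17]
6: 0x45 (blk 17, set 1) → VC-HIT  vc=[9]
7: 0x25 (blk 9, set 1) → VC-HIT  vc=[17]
8: 0x5c (blk 23, set 3) → L1-HIT  vc=[17]
9: 0x44 (blk 17, set 1) → VC-HIT  vc=[9]
10: 0x5d (blk 23, set 3) → L1-HIT  vc=[9]
11: 0x24 (blk 9, set 1) → VC-HIT  vc=[17]
12: 0x27 (blk 9, set 1) → L1-HIT  vc=[17]
13: 0x77 (blk 29, set 1) → MISS  vc=[17, 9]
14: 0x46 (blk 17, set 1) → VC-HIT  vc=[29, 9]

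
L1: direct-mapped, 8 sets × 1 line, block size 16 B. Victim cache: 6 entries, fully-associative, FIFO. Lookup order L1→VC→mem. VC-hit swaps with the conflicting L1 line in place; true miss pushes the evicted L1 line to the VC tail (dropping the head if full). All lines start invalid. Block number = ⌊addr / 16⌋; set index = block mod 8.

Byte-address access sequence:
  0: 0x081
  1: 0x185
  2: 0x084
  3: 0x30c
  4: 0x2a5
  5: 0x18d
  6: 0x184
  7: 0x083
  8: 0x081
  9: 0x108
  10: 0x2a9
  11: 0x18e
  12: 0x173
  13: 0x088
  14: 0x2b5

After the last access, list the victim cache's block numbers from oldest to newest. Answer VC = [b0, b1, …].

VC = [48, 16, 24]

  [0] addr=0x81 blk=8 s=0: MISS | VC []
  [1] addr=0x185 blk=24 s=0: MISS | VC [8]
  [2] addr=0x84 blk=8 s=0: VC-HIT | VC [24]
  [3] addr=0x30c blk=48 s=0: MISS | VC [24, 8]
  [4] addr=0x2a5 blk=42 s=2: MISS | VC [24, 8]
  [5] addr=0x18d blk=24 s=0: VC-HIT | VC [48, 8]
  [6] addr=0x184 blk=24 s=0: L1-HIT | VC [48, 8]
  [7] addr=0x83 blk=8 s=0: VC-HIT | VC [48, 24]
  [8] addr=0x81 blk=8 s=0: L1-HIT | VC [48, 24]
  [9] addr=0x108 blk=16 s=0: MISS | VC [48, 24, 8]
  [10] addr=0x2a9 blk=42 s=2: L1-HIT | VC [48, 24, 8]
  [11] addr=0x18e blk=24 s=0: VC-HIT | VC [48, 16, 8]
  [12] addr=0x173 blk=23 s=7: MISS | VC [48, 16, 8]
  [13] addr=0x88 blk=8 s=0: VC-HIT | VC [48, 16, 24]
  [14] addr=0x2b5 blk=43 s=3: MISS | VC [48, 16, 24]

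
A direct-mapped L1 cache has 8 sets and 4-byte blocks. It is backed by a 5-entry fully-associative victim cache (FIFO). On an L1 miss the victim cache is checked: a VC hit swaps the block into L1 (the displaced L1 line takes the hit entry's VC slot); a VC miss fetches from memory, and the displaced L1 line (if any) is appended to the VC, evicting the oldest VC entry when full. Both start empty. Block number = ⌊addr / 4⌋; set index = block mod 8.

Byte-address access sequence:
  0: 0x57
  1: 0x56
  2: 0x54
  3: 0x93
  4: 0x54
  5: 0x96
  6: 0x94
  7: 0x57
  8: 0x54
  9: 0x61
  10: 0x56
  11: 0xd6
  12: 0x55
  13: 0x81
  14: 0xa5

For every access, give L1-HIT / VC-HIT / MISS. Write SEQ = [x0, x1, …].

0: 0x57 (blk 21, set 5) → MISS  vc=[]
1: 0x56 (blk 21, set 5) → L1-HIT  vc=[]
2: 0x54 (blk 21, set 5) → L1-HIT  vc=[]
3: 0x93 (blk 36, set 4) → MISS  vc=[]
4: 0x54 (blk 21, set 5) → L1-HIT  vc=[]
5: 0x96 (blk 37, set 5) → MISS  vc=[21]
6: 0x94 (blk 37, set 5) → L1-HIT  vc=[21]
7: 0x57 (blk 21, set 5) → VC-HIT  vc=[37]
8: 0x54 (blk 21, set 5) → L1-HIT  vc=[37]
9: 0x61 (blk 24, set 0) → MISS  vc=[37]
10: 0x56 (blk 21, set 5) → L1-HIT  vc=[37]
11: 0xd6 (blk 53, set 5) → MISS  vc=[37, 21]
12: 0x55 (blk 21, set 5) → VC-HIT  vc=[37, 53]
13: 0x81 (blk 32, set 0) → MISS  vc=[37, 53, 24]
14: 0xa5 (blk 41, set 1) → MISS  vc=[37, 53, 24]

SEQ = [MISS, L1-HIT, L1-HIT, MISS, L1-HIT, MISS, L1-HIT, VC-HIT, L1-HIT, MISS, L1-HIT, MISS, VC-HIT, MISS, MISS]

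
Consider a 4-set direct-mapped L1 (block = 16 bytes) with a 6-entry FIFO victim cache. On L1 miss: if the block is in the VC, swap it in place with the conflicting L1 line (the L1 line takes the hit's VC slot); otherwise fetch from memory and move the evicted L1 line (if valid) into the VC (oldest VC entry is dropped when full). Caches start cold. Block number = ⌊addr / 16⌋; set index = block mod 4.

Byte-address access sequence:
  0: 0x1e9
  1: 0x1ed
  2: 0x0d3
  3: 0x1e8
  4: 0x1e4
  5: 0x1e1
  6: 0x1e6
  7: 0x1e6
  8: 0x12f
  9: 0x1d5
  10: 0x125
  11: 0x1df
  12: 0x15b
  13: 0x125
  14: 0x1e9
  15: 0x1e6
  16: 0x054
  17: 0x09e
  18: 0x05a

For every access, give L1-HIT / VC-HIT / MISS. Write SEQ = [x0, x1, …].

#0 0x1e9→b30/s2 MISS; vc=[]
#1 0x1ed→b30/s2 L1-HIT; vc=[]
#2 0xd3→b13/s1 MISS; vc=[]
#3 0x1e8→b30/s2 L1-HIT; vc=[]
#4 0x1e4→b30/s2 L1-HIT; vc=[]
#5 0x1e1→b30/s2 L1-HIT; vc=[]
#6 0x1e6→b30/s2 L1-HIT; vc=[]
#7 0x1e6→b30/s2 L1-HIT; vc=[]
#8 0x12f→b18/s2 MISS; vc=[30]
#9 0x1d5→b29/s1 MISS; vc=[30,13]
#10 0x125→b18/s2 L1-HIT; vc=[30,13]
#11 0x1df→b29/s1 L1-HIT; vc=[30,13]
#12 0x15b→b21/s1 MISS; vc=[30,13,29]
#13 0x125→b18/s2 L1-HIT; vc=[30,13,29]
#14 0x1e9→b30/s2 VC-HIT; vc=[18,13,29]
#15 0x1e6→b30/s2 L1-HIT; vc=[18,13,29]
#16 0x54→b5/s1 MISS; vc=[18,13,29,21]
#17 0x9e→b9/s1 MISS; vc=[18,13,29,21,5]
#18 0x5a→b5/s1 VC-HIT; vc=[18,13,29,21,9]

SEQ = [MISS, L1-HIT, MISS, L1-HIT, L1-HIT, L1-HIT, L1-HIT, L1-HIT, MISS, MISS, L1-HIT, L1-HIT, MISS, L1-HIT, VC-HIT, L1-HIT, MISS, MISS, VC-HIT]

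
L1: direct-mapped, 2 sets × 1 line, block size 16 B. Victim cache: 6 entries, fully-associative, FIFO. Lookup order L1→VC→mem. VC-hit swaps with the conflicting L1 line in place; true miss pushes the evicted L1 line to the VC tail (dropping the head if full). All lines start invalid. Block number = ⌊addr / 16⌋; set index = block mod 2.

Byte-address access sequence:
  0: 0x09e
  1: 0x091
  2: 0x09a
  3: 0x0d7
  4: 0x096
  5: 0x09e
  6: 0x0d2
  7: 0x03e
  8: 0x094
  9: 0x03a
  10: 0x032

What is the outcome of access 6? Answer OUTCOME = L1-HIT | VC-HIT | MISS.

  [0] addr=0x9e blk=9 s=1: MISS | VC []
  [1] addr=0x91 blk=9 s=1: L1-HIT | VC []
  [2] addr=0x9a blk=9 s=1: L1-HIT | VC []
  [3] addr=0xd7 blk=13 s=1: MISS | VC [9]
  [4] addr=0x96 blk=9 s=1: VC-HIT | VC [13]
  [5] addr=0x9e blk=9 s=1: L1-HIT | VC [13]
  [6] addr=0xd2 blk=13 s=1: VC-HIT | VC [9]
  [7] addr=0x3e blk=3 s=1: MISS | VC [9, 13]
  [8] addr=0x94 blk=9 s=1: VC-HIT | VC [3, 13]
  [9] addr=0x3a blk=3 s=1: VC-HIT | VC [9, 13]
  [10] addr=0x32 blk=3 s=1: L1-HIT | VC [9, 13]

OUTCOME = VC-HIT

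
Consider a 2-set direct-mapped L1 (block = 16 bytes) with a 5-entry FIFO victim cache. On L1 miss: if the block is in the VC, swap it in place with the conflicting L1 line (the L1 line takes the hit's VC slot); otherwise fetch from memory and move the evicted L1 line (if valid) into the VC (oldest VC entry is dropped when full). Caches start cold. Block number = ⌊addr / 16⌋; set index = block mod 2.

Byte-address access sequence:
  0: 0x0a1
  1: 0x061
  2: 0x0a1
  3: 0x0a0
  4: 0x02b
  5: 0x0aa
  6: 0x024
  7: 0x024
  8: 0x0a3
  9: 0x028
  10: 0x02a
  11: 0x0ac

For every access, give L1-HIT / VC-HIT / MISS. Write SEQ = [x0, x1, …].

SEQ = [MISS, MISS, VC-HIT, L1-HIT, MISS, VC-HIT, VC-HIT, L1-HIT, VC-HIT, VC-HIT, L1-HIT, VC-HIT]

#0 0xa1→b10/s0 MISS; vc=[]
#1 0x61→b6/s0 MISS; vc=[10]
#2 0xa1→b10/s0 VC-HIT; vc=[6]
#3 0xa0→b10/s0 L1-HIT; vc=[6]
#4 0x2b→b2/s0 MISS; vc=[6,10]
#5 0xaa→b10/s0 VC-HIT; vc=[6,2]
#6 0x24→b2/s0 VC-HIT; vc=[6,10]
#7 0x24→b2/s0 L1-HIT; vc=[6,10]
#8 0xa3→b10/s0 VC-HIT; vc=[6,2]
#9 0x28→b2/s0 VC-HIT; vc=[6,10]
#10 0x2a→b2/s0 L1-HIT; vc=[6,10]
#11 0xac→b10/s0 VC-HIT; vc=[6,2]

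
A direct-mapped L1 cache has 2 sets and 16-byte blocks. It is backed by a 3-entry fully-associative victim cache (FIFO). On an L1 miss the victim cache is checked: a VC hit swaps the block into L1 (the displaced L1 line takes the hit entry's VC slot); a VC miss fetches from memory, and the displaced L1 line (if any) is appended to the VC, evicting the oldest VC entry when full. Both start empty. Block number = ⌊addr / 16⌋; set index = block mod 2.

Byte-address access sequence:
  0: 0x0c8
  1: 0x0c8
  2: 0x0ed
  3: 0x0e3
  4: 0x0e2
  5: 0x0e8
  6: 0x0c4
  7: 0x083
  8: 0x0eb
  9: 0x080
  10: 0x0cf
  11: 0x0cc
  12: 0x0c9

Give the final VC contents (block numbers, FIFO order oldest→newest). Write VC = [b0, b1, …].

VC = [14, 8]

0: 0xc8 (blk 12, set 0) → MISS  vc=[]
1: 0xc8 (blk 12, set 0) → L1-HIT  vc=[]
2: 0xed (blk 14, set 0) → MISS  vc=[12]
3: 0xe3 (blk 14, set 0) → L1-HIT  vc=[12]
4: 0xe2 (blk 14, set 0) → L1-HIT  vc=[12]
5: 0xe8 (blk 14, set 0) → L1-HIT  vc=[12]
6: 0xc4 (blk 12, set 0) → VC-HIT  vc=[14]
7: 0x83 (blk 8, set 0) → MISS  vc=[14, 12]
8: 0xeb (blk 14, set 0) → VC-HIT  vc=[8, 12]
9: 0x80 (blk 8, set 0) → VC-HIT  vc=[14, 12]
10: 0xcf (blk 12, set 0) → VC-HIT  vc=[14, 8]
11: 0xcc (blk 12, set 0) → L1-HIT  vc=[14, 8]
12: 0xc9 (blk 12, set 0) → L1-HIT  vc=[14, 8]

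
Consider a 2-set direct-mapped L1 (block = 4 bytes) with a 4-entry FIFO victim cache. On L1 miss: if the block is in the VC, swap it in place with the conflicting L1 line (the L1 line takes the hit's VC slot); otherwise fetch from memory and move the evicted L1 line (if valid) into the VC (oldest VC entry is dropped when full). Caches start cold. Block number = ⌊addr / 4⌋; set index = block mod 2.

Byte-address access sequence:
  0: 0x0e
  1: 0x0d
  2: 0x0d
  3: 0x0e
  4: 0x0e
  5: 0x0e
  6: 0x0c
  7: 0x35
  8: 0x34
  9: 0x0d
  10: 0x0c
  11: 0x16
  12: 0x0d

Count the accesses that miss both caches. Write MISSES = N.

MISSES = 3

0: 0xe (blk 3, set 1) → MISS  vc=[]
1: 0xd (blk 3, set 1) → L1-HIT  vc=[]
2: 0xd (blk 3, set 1) → L1-HIT  vc=[]
3: 0xe (blk 3, set 1) → L1-HIT  vc=[]
4: 0xe (blk 3, set 1) → L1-HIT  vc=[]
5: 0xe (blk 3, set 1) → L1-HIT  vc=[]
6: 0xc (blk 3, set 1) → L1-HIT  vc=[]
7: 0x35 (blk 13, set 1) → MISS  vc=[3]
8: 0x34 (blk 13, set 1) → L1-HIT  vc=[3]
9: 0xd (blk 3, set 1) → VC-HIT  vc=[13]
10: 0xc (blk 3, set 1) → L1-HIT  vc=[13]
11: 0x16 (blk 5, set 1) → MISS  vc=[13, 3]
12: 0xd (blk 3, set 1) → VC-HIT  vc=[13, 5]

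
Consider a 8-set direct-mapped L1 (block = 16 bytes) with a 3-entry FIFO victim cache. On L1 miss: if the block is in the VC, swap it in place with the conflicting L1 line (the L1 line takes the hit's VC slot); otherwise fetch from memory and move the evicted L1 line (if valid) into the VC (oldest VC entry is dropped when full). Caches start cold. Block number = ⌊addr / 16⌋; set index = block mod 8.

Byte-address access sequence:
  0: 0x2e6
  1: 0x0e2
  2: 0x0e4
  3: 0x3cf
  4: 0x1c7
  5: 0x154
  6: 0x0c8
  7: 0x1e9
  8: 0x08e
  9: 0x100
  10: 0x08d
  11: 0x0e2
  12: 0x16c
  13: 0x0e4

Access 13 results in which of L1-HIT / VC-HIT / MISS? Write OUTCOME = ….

OUTCOME = VC-HIT

0: 0x2e6 (blk 46, set 6) → MISS  vc=[]
1: 0xe2 (blk 14, set 6) → MISS  vc=[46]
2: 0xe4 (blk 14, set 6) → L1-HIT  vc=[46]
3: 0x3cf (blk 60, set 4) → MISS  vc=[46]
4: 0x1c7 (blk 28, set 4) → MISS  vc=[46, 60]
5: 0x154 (blk 21, set 5) → MISS  vc=[46, 60]
6: 0xc8 (blk 12, set 4) → MISS  vc=[46, 60, 28]
7: 0x1e9 (blk 30, set 6) → MISS  vc=[60, 28, 14]
8: 0x8e (blk 8, set 0) → MISS  vc=[60, 28, 14]
9: 0x100 (blk 16, set 0) → MISS  vc=[28, 14, 8]
10: 0x8d (blk 8, set 0) → VC-HIT  vc=[28, 14, 16]
11: 0xe2 (blk 14, set 6) → VC-HIT  vc=[28, 30, 16]
12: 0x16c (blk 22, set 6) → MISS  vc=[30, 16, 14]
13: 0xe4 (blk 14, set 6) → VC-HIT  vc=[30, 16, 22]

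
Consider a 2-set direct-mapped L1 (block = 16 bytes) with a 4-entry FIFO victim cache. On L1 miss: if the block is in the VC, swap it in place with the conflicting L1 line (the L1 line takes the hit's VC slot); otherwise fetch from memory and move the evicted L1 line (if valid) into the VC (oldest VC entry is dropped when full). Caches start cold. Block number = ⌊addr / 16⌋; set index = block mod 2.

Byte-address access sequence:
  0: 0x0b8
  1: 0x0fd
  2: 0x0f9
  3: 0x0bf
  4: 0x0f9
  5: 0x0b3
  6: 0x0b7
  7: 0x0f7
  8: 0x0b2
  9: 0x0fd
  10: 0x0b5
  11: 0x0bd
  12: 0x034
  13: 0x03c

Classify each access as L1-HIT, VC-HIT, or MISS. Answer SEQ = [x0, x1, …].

SEQ = [MISS, MISS, L1-HIT, VC-HIT, VC-HIT, VC-HIT, L1-HIT, VC-HIT, VC-HIT, VC-HIT, VC-HIT, L1-HIT, MISS, L1-HIT]

#0 0xb8→b11/s1 MISS; vc=[]
#1 0xfd→b15/s1 MISS; vc=[11]
#2 0xf9→b15/s1 L1-HIT; vc=[11]
#3 0xbf→b11/s1 VC-HIT; vc=[15]
#4 0xf9→b15/s1 VC-HIT; vc=[11]
#5 0xb3→b11/s1 VC-HIT; vc=[15]
#6 0xb7→b11/s1 L1-HIT; vc=[15]
#7 0xf7→b15/s1 VC-HIT; vc=[11]
#8 0xb2→b11/s1 VC-HIT; vc=[15]
#9 0xfd→b15/s1 VC-HIT; vc=[11]
#10 0xb5→b11/s1 VC-HIT; vc=[15]
#11 0xbd→b11/s1 L1-HIT; vc=[15]
#12 0x34→b3/s1 MISS; vc=[15,11]
#13 0x3c→b3/s1 L1-HIT; vc=[15,11]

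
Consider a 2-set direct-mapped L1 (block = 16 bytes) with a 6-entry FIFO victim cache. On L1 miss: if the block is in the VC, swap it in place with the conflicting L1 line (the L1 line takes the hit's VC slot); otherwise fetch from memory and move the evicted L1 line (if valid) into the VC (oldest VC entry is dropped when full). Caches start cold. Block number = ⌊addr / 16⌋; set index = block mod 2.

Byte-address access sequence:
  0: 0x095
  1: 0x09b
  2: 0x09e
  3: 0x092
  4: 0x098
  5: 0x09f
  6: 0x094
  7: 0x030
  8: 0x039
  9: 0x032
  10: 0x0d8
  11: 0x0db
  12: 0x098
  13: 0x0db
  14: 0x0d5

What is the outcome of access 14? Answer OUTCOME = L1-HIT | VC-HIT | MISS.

  [0] addr=0x95 blk=9 s=1: MISS | VC []
  [1] addr=0x9b blk=9 s=1: L1-HIT | VC []
  [2] addr=0x9e blk=9 s=1: L1-HIT | VC []
  [3] addr=0x92 blk=9 s=1: L1-HIT | VC []
  [4] addr=0x98 blk=9 s=1: L1-HIT | VC []
  [5] addr=0x9f blk=9 s=1: L1-HIT | VC []
  [6] addr=0x94 blk=9 s=1: L1-HIT | VC []
  [7] addr=0x30 blk=3 s=1: MISS | VC [9]
  [8] addr=0x39 blk=3 s=1: L1-HIT | VC [9]
  [9] addr=0x32 blk=3 s=1: L1-HIT | VC [9]
  [10] addr=0xd8 blk=13 s=1: MISS | VC [9, 3]
  [11] addr=0xdb blk=13 s=1: L1-HIT | VC [9, 3]
  [12] addr=0x98 blk=9 s=1: VC-HIT | VC [13, 3]
  [13] addr=0xdb blk=13 s=1: VC-HIT | VC [9, 3]
  [14] addr=0xd5 blk=13 s=1: L1-HIT | VC [9, 3]

OUTCOME = L1-HIT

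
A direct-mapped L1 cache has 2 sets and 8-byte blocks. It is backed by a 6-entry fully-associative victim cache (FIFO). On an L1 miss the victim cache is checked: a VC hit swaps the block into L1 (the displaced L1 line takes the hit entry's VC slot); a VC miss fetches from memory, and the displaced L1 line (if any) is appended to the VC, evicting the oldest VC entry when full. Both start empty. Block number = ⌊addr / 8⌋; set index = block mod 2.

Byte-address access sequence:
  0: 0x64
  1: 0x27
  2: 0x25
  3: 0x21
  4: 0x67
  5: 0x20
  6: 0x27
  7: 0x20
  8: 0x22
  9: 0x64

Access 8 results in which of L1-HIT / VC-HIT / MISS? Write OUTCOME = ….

OUTCOME = L1-HIT

#0 0x64→b12/s0 MISS; vc=[]
#1 0x27→b4/s0 MISS; vc=[12]
#2 0x25→b4/s0 L1-HIT; vc=[12]
#3 0x21→b4/s0 L1-HIT; vc=[12]
#4 0x67→b12/s0 VC-HIT; vc=[4]
#5 0x20→b4/s0 VC-HIT; vc=[12]
#6 0x27→b4/s0 L1-HIT; vc=[12]
#7 0x20→b4/s0 L1-HIT; vc=[12]
#8 0x22→b4/s0 L1-HIT; vc=[12]
#9 0x64→b12/s0 VC-HIT; vc=[4]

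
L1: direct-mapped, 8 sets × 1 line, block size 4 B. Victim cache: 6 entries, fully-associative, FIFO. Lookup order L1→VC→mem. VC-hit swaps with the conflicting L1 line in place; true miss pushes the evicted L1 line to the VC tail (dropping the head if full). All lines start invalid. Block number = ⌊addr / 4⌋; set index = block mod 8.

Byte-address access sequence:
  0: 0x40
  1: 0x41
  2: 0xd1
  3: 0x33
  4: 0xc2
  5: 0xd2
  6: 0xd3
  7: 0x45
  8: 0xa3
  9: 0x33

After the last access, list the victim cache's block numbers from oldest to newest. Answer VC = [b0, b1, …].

VC = [52, 16, 48]

  [0] addr=0x40 blk=16 s=0: MISS | VC []
  [1] addr=0x41 blk=16 s=0: L1-HIT | VC []
  [2] addr=0xd1 blk=52 s=4: MISS | VC []
  [3] addr=0x33 blk=12 s=4: MISS | VC [52]
  [4] addr=0xc2 blk=48 s=0: MISS | VC [52, 16]
  [5] addr=0xd2 blk=52 s=4: VC-HIT | VC [12, 16]
  [6] addr=0xd3 blk=52 s=4: L1-HIT | VC [12, 16]
  [7] addr=0x45 blk=17 s=1: MISS | VC [12, 16]
  [8] addr=0xa3 blk=40 s=0: MISS | VC [12, 16, 48]
  [9] addr=0x33 blk=12 s=4: VC-HIT | VC [52, 16, 48]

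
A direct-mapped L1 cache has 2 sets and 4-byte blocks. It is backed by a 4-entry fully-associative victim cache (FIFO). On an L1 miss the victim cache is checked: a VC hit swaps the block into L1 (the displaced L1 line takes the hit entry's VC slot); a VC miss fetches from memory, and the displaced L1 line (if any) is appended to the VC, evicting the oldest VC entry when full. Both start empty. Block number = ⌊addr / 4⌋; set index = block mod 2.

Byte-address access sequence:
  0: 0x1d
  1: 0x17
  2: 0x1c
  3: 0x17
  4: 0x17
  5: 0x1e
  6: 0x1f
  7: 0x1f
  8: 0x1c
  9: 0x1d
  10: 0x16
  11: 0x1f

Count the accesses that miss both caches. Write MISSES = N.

#0 0x1d→b7/s1 MISS; vc=[]
#1 0x17→b5/s1 MISS; vc=[7]
#2 0x1c→b7/s1 VC-HIT; vc=[5]
#3 0x17→b5/s1 VC-HIT; vc=[7]
#4 0x17→b5/s1 L1-HIT; vc=[7]
#5 0x1e→b7/s1 VC-HIT; vc=[5]
#6 0x1f→b7/s1 L1-HIT; vc=[5]
#7 0x1f→b7/s1 L1-HIT; vc=[5]
#8 0x1c→b7/s1 L1-HIT; vc=[5]
#9 0x1d→b7/s1 L1-HIT; vc=[5]
#10 0x16→b5/s1 VC-HIT; vc=[7]
#11 0x1f→b7/s1 VC-HIT; vc=[5]

MISSES = 2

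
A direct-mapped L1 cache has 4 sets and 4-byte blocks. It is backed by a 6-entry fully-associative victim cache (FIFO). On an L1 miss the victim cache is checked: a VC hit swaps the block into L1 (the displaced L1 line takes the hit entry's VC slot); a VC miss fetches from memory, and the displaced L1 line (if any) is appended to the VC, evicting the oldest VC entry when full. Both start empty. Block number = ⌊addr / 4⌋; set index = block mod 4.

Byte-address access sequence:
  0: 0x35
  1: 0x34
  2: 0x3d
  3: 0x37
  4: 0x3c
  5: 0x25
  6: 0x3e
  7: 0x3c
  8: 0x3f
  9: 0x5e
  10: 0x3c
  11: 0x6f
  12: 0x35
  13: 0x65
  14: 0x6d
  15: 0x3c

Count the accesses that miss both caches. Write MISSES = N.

0: 0x35 (blk 13, set 1) → MISS  vc=[]
1: 0x34 (blk 13, set 1) → L1-HIT  vc=[]
2: 0x3d (blk 15, set 3) → MISS  vc=[]
3: 0x37 (blk 13, set 1) → L1-HIT  vc=[]
4: 0x3c (blk 15, set 3) → L1-HIT  vc=[]
5: 0x25 (blk 9, set 1) → MISS  vc=[13]
6: 0x3e (blk 15, set 3) → L1-HIT  vc=[13]
7: 0x3c (blk 15, set 3) → L1-HIT  vc=[13]
8: 0x3f (blk 15, set 3) → L1-HIT  vc=[13]
9: 0x5e (blk 23, set 3) → MISS  vc=[13, 15]
10: 0x3c (blk 15, set 3) → VC-HIT  vc=[13, 23]
11: 0x6f (blk 27, set 3) → MISS  vc=[13, 23, 15]
12: 0x35 (blk 13, set 1) → VC-HIT  vc=[9, 23, 15]
13: 0x65 (blk 25, set 1) → MISS  vc=[9, 23, 15, 13]
14: 0x6d (blk 27, set 3) → L1-HIT  vc=[9, 23, 15, 13]
15: 0x3c (blk 15, set 3) → VC-HIT  vc=[9, 23, 27, 13]

MISSES = 6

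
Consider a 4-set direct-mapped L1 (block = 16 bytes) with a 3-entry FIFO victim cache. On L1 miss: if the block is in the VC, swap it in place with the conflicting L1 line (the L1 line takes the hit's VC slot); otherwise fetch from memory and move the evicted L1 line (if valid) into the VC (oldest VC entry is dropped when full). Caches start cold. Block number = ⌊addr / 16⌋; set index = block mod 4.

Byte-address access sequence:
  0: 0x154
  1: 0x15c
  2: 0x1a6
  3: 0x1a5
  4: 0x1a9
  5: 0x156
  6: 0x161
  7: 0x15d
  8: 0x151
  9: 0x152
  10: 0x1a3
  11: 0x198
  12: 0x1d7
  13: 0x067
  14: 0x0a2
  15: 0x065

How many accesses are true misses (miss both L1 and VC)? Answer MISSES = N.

MISSES = 7

#0 0x154→b21/s1 MISS; vc=[]
#1 0x15c→b21/s1 L1-HIT; vc=[]
#2 0x1a6→b26/s2 MISS; vc=[]
#3 0x1a5→b26/s2 L1-HIT; vc=[]
#4 0x1a9→b26/s2 L1-HIT; vc=[]
#5 0x156→b21/s1 L1-HIT; vc=[]
#6 0x161→b22/s2 MISS; vc=[26]
#7 0x15d→b21/s1 L1-HIT; vc=[26]
#8 0x151→b21/s1 L1-HIT; vc=[26]
#9 0x152→b21/s1 L1-HIT; vc=[26]
#10 0x1a3→b26/s2 VC-HIT; vc=[22]
#11 0x198→b25/s1 MISS; vc=[22,21]
#12 0x1d7→b29/s1 MISS; vc=[22,21,25]
#13 0x67→b6/s2 MISS; vc=[21,25,26]
#14 0xa2→b10/s2 MISS; vc=[25,26,6]
#15 0x65→b6/s2 VC-HIT; vc=[25,26,10]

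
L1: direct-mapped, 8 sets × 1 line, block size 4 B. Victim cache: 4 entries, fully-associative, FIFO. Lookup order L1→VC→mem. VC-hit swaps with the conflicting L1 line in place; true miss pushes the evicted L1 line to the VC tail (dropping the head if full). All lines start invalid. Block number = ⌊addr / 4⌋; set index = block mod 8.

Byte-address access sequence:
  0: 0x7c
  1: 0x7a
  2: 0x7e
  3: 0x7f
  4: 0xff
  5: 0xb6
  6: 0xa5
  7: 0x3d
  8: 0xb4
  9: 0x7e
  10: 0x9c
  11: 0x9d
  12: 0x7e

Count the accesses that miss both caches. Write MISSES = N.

MISSES = 7

0: 0x7c (blk 31, set 7) → MISS  vc=[]
1: 0x7a (blk 30, set 6) → MISS  vc=[]
2: 0x7e (blk 31, set 7) → L1-HIT  vc=[]
3: 0x7f (blk 31, set 7) → L1-HIT  vc=[]
4: 0xff (blk 63, set 7) → MISS  vc=[31]
5: 0xb6 (blk 45, set 5) → MISS  vc=[31]
6: 0xa5 (blk 41, set 1) → MISS  vc=[31]
7: 0x3d (blk 15, set 7) → MISS  vc=[31, 63]
8: 0xb4 (blk 45, set 5) → L1-HIT  vc=[31, 63]
9: 0x7e (blk 31, set 7) → VC-HIT  vc=[15, 63]
10: 0x9c (blk 39, set 7) → MISS  vc=[15, 63, 31]
11: 0x9d (blk 39, set 7) → L1-HIT  vc=[15, 63, 31]
12: 0x7e (blk 31, set 7) → VC-HIT  vc=[15, 63, 39]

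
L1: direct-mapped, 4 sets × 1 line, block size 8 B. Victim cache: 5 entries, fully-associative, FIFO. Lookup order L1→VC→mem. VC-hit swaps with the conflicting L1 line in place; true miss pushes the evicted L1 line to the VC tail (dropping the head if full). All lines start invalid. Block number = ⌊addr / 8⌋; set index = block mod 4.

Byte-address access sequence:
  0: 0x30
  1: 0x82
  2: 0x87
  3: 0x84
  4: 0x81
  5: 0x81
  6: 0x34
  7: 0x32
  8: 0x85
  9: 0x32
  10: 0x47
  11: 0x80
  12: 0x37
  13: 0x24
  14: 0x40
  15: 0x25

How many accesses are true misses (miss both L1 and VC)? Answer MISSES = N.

0: 0x30 (blk 6, set 2) → MISS  vc=[]
1: 0x82 (blk 16, set 0) → MISS  vc=[]
2: 0x87 (blk 16, set 0) → L1-HIT  vc=[]
3: 0x84 (blk 16, set 0) → L1-HIT  vc=[]
4: 0x81 (blk 16, set 0) → L1-HIT  vc=[]
5: 0x81 (blk 16, set 0) → L1-HIT  vc=[]
6: 0x34 (blk 6, set 2) → L1-HIT  vc=[]
7: 0x32 (blk 6, set 2) → L1-HIT  vc=[]
8: 0x85 (blk 16, set 0) → L1-HIT  vc=[]
9: 0x32 (blk 6, set 2) → L1-HIT  vc=[]
10: 0x47 (blk 8, set 0) → MISS  vc=[16]
11: 0x80 (blk 16, set 0) → VC-HIT  vc=[8]
12: 0x37 (blk 6, set 2) → L1-HIT  vc=[8]
13: 0x24 (blk 4, set 0) → MISS  vc=[8, 16]
14: 0x40 (blk 8, set 0) → VC-HIT  vc=[4, 16]
15: 0x25 (blk 4, set 0) → VC-HIT  vc=[8, 16]

MISSES = 4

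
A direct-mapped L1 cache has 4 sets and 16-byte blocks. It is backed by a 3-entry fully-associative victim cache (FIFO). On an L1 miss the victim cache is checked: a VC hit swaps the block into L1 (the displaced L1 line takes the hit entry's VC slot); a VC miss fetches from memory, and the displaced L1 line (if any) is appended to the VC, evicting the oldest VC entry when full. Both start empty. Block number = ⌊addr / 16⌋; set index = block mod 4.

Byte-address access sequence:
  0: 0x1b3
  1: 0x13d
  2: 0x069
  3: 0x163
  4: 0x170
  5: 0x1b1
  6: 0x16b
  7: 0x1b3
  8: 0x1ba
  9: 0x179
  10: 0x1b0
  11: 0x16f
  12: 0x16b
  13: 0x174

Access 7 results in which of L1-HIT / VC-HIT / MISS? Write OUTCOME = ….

OUTCOME = L1-HIT

  [0] addr=0x1b3 blk=27 s=3: MISS | VC []
  [1] addr=0x13d blk=19 s=3: MISS | VC [27]
  [2] addr=0x69 blk=6 s=2: MISS | VC [27]
  [3] addr=0x163 blk=22 s=2: MISS | VC [27, 6]
  [4] addr=0x170 blk=23 s=3: MISS | VC [27, 6, 19]
  [5] addr=0x1b1 blk=27 s=3: VC-HIT | VC [23, 6, 19]
  [6] addr=0x16b blk=22 s=2: L1-HIT | VC [23, 6, 19]
  [7] addr=0x1b3 blk=27 s=3: L1-HIT | VC [23, 6, 19]
  [8] addr=0x1ba blk=27 s=3: L1-HIT | VC [23, 6, 19]
  [9] addr=0x179 blk=23 s=3: VC-HIT | VC [27, 6, 19]
  [10] addr=0x1b0 blk=27 s=3: VC-HIT | VC [23, 6, 19]
  [11] addr=0x16f blk=22 s=2: L1-HIT | VC [23, 6, 19]
  [12] addr=0x16b blk=22 s=2: L1-HIT | VC [23, 6, 19]
  [13] addr=0x174 blk=23 s=3: VC-HIT | VC [27, 6, 19]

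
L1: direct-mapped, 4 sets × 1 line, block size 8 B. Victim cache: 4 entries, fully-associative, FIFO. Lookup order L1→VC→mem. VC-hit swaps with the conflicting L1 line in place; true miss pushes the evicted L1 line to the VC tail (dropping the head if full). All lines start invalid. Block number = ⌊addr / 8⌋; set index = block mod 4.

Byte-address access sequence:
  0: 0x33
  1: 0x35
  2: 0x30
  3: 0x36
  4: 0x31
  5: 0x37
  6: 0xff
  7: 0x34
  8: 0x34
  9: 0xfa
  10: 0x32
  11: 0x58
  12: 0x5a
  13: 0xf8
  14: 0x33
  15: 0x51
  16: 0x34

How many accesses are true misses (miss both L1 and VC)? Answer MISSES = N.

#0 0x33→b6/s2 MISS; vc=[]
#1 0x35→b6/s2 L1-HIT; vc=[]
#2 0x30→b6/s2 L1-HIT; vc=[]
#3 0x36→b6/s2 L1-HIT; vc=[]
#4 0x31→b6/s2 L1-HIT; vc=[]
#5 0x37→b6/s2 L1-HIT; vc=[]
#6 0xff→b31/s3 MISS; vc=[]
#7 0x34→b6/s2 L1-HIT; vc=[]
#8 0x34→b6/s2 L1-HIT; vc=[]
#9 0xfa→b31/s3 L1-HIT; vc=[]
#10 0x32→b6/s2 L1-HIT; vc=[]
#11 0x58→b11/s3 MISS; vc=[31]
#12 0x5a→b11/s3 L1-HIT; vc=[31]
#13 0xf8→b31/s3 VC-HIT; vc=[11]
#14 0x33→b6/s2 L1-HIT; vc=[11]
#15 0x51→b10/s2 MISS; vc=[11,6]
#16 0x34→b6/s2 VC-HIT; vc=[11,10]

MISSES = 4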